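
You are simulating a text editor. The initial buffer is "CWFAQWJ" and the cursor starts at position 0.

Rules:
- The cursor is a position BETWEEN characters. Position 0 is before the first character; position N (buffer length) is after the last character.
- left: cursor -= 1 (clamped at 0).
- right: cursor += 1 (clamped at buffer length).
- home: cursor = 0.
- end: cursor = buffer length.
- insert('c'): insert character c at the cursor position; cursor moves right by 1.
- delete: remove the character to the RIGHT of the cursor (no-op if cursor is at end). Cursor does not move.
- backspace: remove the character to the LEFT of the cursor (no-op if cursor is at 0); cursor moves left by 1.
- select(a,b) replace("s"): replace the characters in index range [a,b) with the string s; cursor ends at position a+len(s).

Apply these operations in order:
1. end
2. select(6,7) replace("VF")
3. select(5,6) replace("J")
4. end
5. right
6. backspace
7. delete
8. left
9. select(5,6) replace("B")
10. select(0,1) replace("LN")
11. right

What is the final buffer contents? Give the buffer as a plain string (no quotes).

Answer: LNWFAQBV

Derivation:
After op 1 (end): buf='CWFAQWJ' cursor=7
After op 2 (select(6,7) replace("VF")): buf='CWFAQWVF' cursor=8
After op 3 (select(5,6) replace("J")): buf='CWFAQJVF' cursor=6
After op 4 (end): buf='CWFAQJVF' cursor=8
After op 5 (right): buf='CWFAQJVF' cursor=8
After op 6 (backspace): buf='CWFAQJV' cursor=7
After op 7 (delete): buf='CWFAQJV' cursor=7
After op 8 (left): buf='CWFAQJV' cursor=6
After op 9 (select(5,6) replace("B")): buf='CWFAQBV' cursor=6
After op 10 (select(0,1) replace("LN")): buf='LNWFAQBV' cursor=2
After op 11 (right): buf='LNWFAQBV' cursor=3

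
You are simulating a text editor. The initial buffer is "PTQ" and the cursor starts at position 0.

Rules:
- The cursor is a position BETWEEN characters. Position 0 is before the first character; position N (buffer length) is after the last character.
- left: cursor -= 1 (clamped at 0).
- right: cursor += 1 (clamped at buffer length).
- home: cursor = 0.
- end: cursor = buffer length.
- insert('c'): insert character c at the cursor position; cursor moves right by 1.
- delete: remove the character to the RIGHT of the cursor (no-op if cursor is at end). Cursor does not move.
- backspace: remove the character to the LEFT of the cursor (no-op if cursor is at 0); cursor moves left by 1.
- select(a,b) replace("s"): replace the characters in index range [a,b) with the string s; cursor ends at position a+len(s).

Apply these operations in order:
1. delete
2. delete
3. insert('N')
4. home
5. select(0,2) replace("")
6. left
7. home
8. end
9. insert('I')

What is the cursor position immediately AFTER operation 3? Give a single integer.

Answer: 1

Derivation:
After op 1 (delete): buf='TQ' cursor=0
After op 2 (delete): buf='Q' cursor=0
After op 3 (insert('N')): buf='NQ' cursor=1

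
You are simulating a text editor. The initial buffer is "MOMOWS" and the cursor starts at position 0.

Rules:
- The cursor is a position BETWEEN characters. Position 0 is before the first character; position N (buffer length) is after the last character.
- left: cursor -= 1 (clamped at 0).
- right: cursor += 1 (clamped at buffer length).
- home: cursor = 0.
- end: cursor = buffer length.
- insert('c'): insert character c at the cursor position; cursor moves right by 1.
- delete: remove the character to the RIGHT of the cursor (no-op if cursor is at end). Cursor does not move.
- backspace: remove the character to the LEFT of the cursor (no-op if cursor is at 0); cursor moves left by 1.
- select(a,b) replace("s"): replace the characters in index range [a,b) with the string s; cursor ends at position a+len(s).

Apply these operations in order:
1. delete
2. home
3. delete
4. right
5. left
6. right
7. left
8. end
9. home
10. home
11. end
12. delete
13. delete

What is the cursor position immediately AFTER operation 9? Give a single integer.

After op 1 (delete): buf='OMOWS' cursor=0
After op 2 (home): buf='OMOWS' cursor=0
After op 3 (delete): buf='MOWS' cursor=0
After op 4 (right): buf='MOWS' cursor=1
After op 5 (left): buf='MOWS' cursor=0
After op 6 (right): buf='MOWS' cursor=1
After op 7 (left): buf='MOWS' cursor=0
After op 8 (end): buf='MOWS' cursor=4
After op 9 (home): buf='MOWS' cursor=0

Answer: 0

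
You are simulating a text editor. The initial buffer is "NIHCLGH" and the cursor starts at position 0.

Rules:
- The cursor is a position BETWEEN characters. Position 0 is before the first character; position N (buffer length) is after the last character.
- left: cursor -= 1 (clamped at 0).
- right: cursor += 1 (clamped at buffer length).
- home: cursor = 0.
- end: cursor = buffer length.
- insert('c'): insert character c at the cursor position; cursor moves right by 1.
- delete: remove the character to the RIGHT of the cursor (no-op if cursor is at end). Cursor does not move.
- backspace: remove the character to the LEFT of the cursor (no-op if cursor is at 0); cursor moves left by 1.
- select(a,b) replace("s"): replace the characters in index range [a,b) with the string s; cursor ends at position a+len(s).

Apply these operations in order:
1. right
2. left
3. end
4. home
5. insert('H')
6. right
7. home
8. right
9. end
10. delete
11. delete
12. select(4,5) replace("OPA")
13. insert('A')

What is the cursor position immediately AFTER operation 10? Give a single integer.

Answer: 8

Derivation:
After op 1 (right): buf='NIHCLGH' cursor=1
After op 2 (left): buf='NIHCLGH' cursor=0
After op 3 (end): buf='NIHCLGH' cursor=7
After op 4 (home): buf='NIHCLGH' cursor=0
After op 5 (insert('H')): buf='HNIHCLGH' cursor=1
After op 6 (right): buf='HNIHCLGH' cursor=2
After op 7 (home): buf='HNIHCLGH' cursor=0
After op 8 (right): buf='HNIHCLGH' cursor=1
After op 9 (end): buf='HNIHCLGH' cursor=8
After op 10 (delete): buf='HNIHCLGH' cursor=8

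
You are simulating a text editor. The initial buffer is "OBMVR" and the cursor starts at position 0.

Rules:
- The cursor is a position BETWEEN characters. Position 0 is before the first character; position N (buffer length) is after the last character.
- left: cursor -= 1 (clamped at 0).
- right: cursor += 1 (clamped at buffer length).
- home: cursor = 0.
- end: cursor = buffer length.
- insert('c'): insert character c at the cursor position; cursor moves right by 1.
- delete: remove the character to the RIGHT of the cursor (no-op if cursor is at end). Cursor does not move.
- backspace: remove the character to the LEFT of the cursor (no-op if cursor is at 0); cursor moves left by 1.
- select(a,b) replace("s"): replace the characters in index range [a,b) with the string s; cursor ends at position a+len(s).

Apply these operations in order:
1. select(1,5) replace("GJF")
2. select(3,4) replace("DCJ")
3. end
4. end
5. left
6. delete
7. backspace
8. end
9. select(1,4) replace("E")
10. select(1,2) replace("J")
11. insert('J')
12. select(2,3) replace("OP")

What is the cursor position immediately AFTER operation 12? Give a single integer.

After op 1 (select(1,5) replace("GJF")): buf='OGJF' cursor=4
After op 2 (select(3,4) replace("DCJ")): buf='OGJDCJ' cursor=6
After op 3 (end): buf='OGJDCJ' cursor=6
After op 4 (end): buf='OGJDCJ' cursor=6
After op 5 (left): buf='OGJDCJ' cursor=5
After op 6 (delete): buf='OGJDC' cursor=5
After op 7 (backspace): buf='OGJD' cursor=4
After op 8 (end): buf='OGJD' cursor=4
After op 9 (select(1,4) replace("E")): buf='OE' cursor=2
After op 10 (select(1,2) replace("J")): buf='OJ' cursor=2
After op 11 (insert('J')): buf='OJJ' cursor=3
After op 12 (select(2,3) replace("OP")): buf='OJOP' cursor=4

Answer: 4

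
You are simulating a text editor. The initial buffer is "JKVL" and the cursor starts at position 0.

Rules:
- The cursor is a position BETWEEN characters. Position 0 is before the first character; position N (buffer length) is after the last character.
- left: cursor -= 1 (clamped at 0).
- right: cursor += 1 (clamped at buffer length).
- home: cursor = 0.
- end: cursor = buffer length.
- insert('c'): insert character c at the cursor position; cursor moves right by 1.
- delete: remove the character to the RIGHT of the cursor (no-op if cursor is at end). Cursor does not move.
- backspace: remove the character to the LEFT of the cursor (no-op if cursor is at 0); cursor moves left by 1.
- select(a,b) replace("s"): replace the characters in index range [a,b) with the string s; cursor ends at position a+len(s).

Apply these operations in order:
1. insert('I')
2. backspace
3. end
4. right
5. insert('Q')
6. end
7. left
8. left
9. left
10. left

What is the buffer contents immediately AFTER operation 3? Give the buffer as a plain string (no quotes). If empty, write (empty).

Answer: JKVL

Derivation:
After op 1 (insert('I')): buf='IJKVL' cursor=1
After op 2 (backspace): buf='JKVL' cursor=0
After op 3 (end): buf='JKVL' cursor=4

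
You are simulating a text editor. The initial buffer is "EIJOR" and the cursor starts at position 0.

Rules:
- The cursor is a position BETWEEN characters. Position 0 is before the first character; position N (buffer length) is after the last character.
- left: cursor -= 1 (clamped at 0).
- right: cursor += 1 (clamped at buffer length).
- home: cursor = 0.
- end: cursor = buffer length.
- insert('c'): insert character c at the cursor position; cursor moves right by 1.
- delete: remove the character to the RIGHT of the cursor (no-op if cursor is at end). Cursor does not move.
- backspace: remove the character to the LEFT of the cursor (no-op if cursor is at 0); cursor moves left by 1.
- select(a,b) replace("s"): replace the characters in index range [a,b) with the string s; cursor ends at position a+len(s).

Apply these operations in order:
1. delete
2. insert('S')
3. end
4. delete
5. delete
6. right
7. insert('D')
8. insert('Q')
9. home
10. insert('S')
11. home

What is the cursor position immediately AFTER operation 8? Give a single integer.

After op 1 (delete): buf='IJOR' cursor=0
After op 2 (insert('S')): buf='SIJOR' cursor=1
After op 3 (end): buf='SIJOR' cursor=5
After op 4 (delete): buf='SIJOR' cursor=5
After op 5 (delete): buf='SIJOR' cursor=5
After op 6 (right): buf='SIJOR' cursor=5
After op 7 (insert('D')): buf='SIJORD' cursor=6
After op 8 (insert('Q')): buf='SIJORDQ' cursor=7

Answer: 7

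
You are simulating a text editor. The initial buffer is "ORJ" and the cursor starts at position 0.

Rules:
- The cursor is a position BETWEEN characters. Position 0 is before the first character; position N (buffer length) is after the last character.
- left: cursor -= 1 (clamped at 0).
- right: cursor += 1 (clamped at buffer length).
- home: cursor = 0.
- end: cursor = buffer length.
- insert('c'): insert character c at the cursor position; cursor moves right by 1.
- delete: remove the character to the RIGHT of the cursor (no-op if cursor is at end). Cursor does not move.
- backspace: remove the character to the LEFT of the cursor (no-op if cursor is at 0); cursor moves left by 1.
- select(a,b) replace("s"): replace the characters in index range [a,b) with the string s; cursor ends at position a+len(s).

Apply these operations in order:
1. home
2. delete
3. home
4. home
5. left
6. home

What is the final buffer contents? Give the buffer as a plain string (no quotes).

Answer: RJ

Derivation:
After op 1 (home): buf='ORJ' cursor=0
After op 2 (delete): buf='RJ' cursor=0
After op 3 (home): buf='RJ' cursor=0
After op 4 (home): buf='RJ' cursor=0
After op 5 (left): buf='RJ' cursor=0
After op 6 (home): buf='RJ' cursor=0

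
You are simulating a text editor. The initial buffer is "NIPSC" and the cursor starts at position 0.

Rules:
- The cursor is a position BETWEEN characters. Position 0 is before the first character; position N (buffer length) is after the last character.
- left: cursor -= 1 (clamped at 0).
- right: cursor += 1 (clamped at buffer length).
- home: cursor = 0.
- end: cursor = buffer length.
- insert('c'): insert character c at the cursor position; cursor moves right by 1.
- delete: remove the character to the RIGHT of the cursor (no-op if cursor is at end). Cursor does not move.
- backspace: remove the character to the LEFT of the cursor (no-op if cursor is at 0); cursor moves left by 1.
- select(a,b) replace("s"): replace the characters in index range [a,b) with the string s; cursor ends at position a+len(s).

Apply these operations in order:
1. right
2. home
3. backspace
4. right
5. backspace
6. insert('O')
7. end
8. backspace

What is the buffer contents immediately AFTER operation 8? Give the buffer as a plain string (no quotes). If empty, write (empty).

After op 1 (right): buf='NIPSC' cursor=1
After op 2 (home): buf='NIPSC' cursor=0
After op 3 (backspace): buf='NIPSC' cursor=0
After op 4 (right): buf='NIPSC' cursor=1
After op 5 (backspace): buf='IPSC' cursor=0
After op 6 (insert('O')): buf='OIPSC' cursor=1
After op 7 (end): buf='OIPSC' cursor=5
After op 8 (backspace): buf='OIPS' cursor=4

Answer: OIPS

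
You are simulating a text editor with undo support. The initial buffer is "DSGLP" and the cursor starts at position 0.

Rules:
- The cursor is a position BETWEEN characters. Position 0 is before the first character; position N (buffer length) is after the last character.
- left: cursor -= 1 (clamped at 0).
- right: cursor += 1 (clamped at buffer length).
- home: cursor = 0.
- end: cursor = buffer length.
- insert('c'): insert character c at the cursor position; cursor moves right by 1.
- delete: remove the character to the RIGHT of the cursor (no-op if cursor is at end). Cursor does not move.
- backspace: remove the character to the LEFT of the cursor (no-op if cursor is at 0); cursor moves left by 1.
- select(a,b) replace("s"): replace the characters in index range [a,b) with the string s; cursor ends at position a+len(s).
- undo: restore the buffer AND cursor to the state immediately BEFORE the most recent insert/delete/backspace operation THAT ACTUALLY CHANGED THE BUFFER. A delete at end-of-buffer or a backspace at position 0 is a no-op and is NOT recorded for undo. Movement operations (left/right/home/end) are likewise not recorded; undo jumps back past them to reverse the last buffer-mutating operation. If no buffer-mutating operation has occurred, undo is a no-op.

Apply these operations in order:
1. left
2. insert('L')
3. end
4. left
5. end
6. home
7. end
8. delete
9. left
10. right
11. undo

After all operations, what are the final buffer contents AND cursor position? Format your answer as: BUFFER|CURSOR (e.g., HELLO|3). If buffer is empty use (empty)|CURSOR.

Answer: DSGLP|0

Derivation:
After op 1 (left): buf='DSGLP' cursor=0
After op 2 (insert('L')): buf='LDSGLP' cursor=1
After op 3 (end): buf='LDSGLP' cursor=6
After op 4 (left): buf='LDSGLP' cursor=5
After op 5 (end): buf='LDSGLP' cursor=6
After op 6 (home): buf='LDSGLP' cursor=0
After op 7 (end): buf='LDSGLP' cursor=6
After op 8 (delete): buf='LDSGLP' cursor=6
After op 9 (left): buf='LDSGLP' cursor=5
After op 10 (right): buf='LDSGLP' cursor=6
After op 11 (undo): buf='DSGLP' cursor=0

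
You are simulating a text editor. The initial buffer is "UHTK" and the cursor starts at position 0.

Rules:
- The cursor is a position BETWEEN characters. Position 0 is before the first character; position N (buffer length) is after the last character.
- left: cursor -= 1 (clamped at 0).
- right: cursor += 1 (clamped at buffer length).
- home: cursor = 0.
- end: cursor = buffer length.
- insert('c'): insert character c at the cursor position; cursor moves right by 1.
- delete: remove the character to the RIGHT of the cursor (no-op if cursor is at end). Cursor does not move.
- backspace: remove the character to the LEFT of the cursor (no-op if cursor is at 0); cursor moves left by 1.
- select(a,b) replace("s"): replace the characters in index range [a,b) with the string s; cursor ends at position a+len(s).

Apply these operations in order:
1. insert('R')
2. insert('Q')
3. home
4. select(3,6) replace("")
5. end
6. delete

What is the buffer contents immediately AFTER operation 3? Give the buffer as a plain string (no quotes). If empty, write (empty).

After op 1 (insert('R')): buf='RUHTK' cursor=1
After op 2 (insert('Q')): buf='RQUHTK' cursor=2
After op 3 (home): buf='RQUHTK' cursor=0

Answer: RQUHTK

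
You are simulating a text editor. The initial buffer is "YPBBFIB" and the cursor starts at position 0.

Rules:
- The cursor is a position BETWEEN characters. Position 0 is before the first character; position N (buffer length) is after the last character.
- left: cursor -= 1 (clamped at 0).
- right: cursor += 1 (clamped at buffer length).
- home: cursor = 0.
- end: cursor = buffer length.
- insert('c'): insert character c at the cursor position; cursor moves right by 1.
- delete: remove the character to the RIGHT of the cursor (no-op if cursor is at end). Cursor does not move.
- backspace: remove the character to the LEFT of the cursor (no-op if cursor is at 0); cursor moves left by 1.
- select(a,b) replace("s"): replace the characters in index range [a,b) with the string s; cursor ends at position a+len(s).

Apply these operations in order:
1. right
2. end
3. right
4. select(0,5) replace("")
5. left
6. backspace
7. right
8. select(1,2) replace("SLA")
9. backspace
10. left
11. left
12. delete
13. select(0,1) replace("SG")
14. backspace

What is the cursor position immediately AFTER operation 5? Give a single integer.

Answer: 0

Derivation:
After op 1 (right): buf='YPBBFIB' cursor=1
After op 2 (end): buf='YPBBFIB' cursor=7
After op 3 (right): buf='YPBBFIB' cursor=7
After op 4 (select(0,5) replace("")): buf='IB' cursor=0
After op 5 (left): buf='IB' cursor=0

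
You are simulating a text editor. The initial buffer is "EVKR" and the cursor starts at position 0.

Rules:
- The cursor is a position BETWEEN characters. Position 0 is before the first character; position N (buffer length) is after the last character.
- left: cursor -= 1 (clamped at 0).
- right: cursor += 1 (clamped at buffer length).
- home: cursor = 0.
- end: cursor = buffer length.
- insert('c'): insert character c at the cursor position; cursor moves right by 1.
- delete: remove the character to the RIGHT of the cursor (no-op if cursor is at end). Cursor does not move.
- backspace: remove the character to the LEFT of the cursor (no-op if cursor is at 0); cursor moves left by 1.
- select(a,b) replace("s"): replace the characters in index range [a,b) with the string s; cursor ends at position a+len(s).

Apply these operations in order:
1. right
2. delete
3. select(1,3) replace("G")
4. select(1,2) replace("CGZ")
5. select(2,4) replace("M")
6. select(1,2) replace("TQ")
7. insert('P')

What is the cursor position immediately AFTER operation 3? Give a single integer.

Answer: 2

Derivation:
After op 1 (right): buf='EVKR' cursor=1
After op 2 (delete): buf='EKR' cursor=1
After op 3 (select(1,3) replace("G")): buf='EG' cursor=2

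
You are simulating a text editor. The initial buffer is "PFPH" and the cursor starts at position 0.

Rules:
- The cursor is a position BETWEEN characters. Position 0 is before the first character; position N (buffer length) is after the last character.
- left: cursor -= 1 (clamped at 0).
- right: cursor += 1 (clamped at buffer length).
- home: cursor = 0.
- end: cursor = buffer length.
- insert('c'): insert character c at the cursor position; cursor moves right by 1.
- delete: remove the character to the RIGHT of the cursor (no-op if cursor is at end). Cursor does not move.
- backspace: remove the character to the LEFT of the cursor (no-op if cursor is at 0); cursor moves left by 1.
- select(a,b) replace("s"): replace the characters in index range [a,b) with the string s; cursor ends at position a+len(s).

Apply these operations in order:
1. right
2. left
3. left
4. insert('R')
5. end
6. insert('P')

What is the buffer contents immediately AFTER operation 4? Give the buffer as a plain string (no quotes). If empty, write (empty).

After op 1 (right): buf='PFPH' cursor=1
After op 2 (left): buf='PFPH' cursor=0
After op 3 (left): buf='PFPH' cursor=0
After op 4 (insert('R')): buf='RPFPH' cursor=1

Answer: RPFPH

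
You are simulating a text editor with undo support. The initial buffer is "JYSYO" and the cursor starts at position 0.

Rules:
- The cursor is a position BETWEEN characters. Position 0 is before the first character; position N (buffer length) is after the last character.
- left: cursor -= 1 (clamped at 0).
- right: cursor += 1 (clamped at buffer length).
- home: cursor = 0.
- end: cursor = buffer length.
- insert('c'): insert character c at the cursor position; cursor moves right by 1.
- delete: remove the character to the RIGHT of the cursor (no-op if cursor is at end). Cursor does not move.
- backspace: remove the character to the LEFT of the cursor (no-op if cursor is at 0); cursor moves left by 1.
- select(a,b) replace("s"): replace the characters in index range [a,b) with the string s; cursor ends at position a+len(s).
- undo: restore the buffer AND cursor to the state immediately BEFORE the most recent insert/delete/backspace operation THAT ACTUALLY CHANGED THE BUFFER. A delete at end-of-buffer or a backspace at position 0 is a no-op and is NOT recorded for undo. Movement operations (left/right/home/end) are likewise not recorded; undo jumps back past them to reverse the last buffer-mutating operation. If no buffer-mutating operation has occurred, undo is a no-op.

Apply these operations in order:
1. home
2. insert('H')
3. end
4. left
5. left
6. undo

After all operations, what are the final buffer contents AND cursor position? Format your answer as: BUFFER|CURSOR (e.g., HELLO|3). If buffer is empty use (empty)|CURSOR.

Answer: JYSYO|0

Derivation:
After op 1 (home): buf='JYSYO' cursor=0
After op 2 (insert('H')): buf='HJYSYO' cursor=1
After op 3 (end): buf='HJYSYO' cursor=6
After op 4 (left): buf='HJYSYO' cursor=5
After op 5 (left): buf='HJYSYO' cursor=4
After op 6 (undo): buf='JYSYO' cursor=0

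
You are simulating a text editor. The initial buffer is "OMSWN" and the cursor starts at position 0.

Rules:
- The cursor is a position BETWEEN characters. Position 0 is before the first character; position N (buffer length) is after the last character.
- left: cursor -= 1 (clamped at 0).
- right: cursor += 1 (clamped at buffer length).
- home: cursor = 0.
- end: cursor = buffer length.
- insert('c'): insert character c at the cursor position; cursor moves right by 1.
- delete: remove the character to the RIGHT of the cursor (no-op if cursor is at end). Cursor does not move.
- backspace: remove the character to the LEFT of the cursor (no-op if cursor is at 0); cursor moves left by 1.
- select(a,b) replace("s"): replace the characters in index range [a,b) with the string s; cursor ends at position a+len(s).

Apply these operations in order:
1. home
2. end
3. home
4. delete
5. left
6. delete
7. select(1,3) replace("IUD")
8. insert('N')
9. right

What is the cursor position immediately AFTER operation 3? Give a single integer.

Answer: 0

Derivation:
After op 1 (home): buf='OMSWN' cursor=0
After op 2 (end): buf='OMSWN' cursor=5
After op 3 (home): buf='OMSWN' cursor=0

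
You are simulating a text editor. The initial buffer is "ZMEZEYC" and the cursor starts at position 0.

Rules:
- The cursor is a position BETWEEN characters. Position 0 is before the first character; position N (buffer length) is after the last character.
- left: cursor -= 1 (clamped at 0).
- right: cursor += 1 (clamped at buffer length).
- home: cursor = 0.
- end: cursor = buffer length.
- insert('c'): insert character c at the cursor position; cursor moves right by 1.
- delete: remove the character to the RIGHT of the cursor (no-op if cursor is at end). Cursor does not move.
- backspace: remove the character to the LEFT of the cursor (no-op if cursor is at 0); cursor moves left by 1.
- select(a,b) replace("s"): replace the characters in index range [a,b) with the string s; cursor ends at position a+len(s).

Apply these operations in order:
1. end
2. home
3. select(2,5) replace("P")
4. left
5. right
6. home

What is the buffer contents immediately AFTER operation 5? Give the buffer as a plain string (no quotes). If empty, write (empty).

Answer: ZMPYC

Derivation:
After op 1 (end): buf='ZMEZEYC' cursor=7
After op 2 (home): buf='ZMEZEYC' cursor=0
After op 3 (select(2,5) replace("P")): buf='ZMPYC' cursor=3
After op 4 (left): buf='ZMPYC' cursor=2
After op 5 (right): buf='ZMPYC' cursor=3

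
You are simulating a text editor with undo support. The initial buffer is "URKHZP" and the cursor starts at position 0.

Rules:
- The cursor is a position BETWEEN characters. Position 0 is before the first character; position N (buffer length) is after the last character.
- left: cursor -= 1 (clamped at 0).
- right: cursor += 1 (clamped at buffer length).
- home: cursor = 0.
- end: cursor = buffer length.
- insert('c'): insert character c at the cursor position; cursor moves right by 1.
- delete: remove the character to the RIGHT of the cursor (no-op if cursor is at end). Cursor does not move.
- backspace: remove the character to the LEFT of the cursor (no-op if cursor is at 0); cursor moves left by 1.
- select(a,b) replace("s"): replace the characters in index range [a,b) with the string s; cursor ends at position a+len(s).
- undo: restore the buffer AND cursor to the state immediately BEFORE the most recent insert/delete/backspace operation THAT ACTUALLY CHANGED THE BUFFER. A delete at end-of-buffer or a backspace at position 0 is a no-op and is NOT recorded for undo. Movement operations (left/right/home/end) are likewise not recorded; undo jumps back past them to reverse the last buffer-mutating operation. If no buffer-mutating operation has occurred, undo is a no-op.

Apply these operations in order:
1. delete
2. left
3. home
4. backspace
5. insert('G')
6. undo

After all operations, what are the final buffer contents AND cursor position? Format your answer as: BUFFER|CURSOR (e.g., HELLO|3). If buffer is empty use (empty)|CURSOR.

After op 1 (delete): buf='RKHZP' cursor=0
After op 2 (left): buf='RKHZP' cursor=0
After op 3 (home): buf='RKHZP' cursor=0
After op 4 (backspace): buf='RKHZP' cursor=0
After op 5 (insert('G')): buf='GRKHZP' cursor=1
After op 6 (undo): buf='RKHZP' cursor=0

Answer: RKHZP|0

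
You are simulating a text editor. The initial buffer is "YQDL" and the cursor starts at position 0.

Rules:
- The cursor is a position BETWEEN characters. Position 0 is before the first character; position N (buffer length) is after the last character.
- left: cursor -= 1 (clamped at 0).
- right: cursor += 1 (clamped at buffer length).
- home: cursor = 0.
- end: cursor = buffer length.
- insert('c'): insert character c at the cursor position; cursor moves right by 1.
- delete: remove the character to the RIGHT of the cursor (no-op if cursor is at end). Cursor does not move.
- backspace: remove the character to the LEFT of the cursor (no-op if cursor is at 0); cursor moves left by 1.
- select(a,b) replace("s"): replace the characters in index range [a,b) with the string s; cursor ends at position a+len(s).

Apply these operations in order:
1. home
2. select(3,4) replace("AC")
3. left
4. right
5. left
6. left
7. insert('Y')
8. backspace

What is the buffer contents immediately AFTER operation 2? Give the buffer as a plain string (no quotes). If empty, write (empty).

After op 1 (home): buf='YQDL' cursor=0
After op 2 (select(3,4) replace("AC")): buf='YQDAC' cursor=5

Answer: YQDAC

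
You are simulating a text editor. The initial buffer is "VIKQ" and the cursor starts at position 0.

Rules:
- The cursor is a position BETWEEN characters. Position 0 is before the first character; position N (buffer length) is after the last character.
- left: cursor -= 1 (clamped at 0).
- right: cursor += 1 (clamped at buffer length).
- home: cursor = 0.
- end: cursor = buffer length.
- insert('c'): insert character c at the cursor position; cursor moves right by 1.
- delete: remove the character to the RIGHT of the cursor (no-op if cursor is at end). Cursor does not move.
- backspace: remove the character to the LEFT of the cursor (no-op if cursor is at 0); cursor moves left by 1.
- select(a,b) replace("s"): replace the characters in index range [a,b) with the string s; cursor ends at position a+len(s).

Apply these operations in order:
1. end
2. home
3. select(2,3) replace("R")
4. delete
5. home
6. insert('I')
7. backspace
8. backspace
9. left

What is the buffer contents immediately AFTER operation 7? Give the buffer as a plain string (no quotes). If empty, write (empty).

After op 1 (end): buf='VIKQ' cursor=4
After op 2 (home): buf='VIKQ' cursor=0
After op 3 (select(2,3) replace("R")): buf='VIRQ' cursor=3
After op 4 (delete): buf='VIR' cursor=3
After op 5 (home): buf='VIR' cursor=0
After op 6 (insert('I')): buf='IVIR' cursor=1
After op 7 (backspace): buf='VIR' cursor=0

Answer: VIR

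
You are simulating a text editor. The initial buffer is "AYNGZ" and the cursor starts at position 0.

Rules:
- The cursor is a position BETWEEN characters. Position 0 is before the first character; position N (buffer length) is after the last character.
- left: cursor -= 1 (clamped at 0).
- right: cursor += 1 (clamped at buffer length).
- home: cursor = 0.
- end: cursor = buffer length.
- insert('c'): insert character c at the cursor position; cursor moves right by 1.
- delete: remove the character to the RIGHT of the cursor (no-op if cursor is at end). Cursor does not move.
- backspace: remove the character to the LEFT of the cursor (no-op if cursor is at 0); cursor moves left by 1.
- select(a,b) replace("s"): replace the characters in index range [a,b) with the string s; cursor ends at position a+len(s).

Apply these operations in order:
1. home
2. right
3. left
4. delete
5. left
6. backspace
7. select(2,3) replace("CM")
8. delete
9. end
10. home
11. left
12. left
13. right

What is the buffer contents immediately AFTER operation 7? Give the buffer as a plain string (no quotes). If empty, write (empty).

Answer: YNCMZ

Derivation:
After op 1 (home): buf='AYNGZ' cursor=0
After op 2 (right): buf='AYNGZ' cursor=1
After op 3 (left): buf='AYNGZ' cursor=0
After op 4 (delete): buf='YNGZ' cursor=0
After op 5 (left): buf='YNGZ' cursor=0
After op 6 (backspace): buf='YNGZ' cursor=0
After op 7 (select(2,3) replace("CM")): buf='YNCMZ' cursor=4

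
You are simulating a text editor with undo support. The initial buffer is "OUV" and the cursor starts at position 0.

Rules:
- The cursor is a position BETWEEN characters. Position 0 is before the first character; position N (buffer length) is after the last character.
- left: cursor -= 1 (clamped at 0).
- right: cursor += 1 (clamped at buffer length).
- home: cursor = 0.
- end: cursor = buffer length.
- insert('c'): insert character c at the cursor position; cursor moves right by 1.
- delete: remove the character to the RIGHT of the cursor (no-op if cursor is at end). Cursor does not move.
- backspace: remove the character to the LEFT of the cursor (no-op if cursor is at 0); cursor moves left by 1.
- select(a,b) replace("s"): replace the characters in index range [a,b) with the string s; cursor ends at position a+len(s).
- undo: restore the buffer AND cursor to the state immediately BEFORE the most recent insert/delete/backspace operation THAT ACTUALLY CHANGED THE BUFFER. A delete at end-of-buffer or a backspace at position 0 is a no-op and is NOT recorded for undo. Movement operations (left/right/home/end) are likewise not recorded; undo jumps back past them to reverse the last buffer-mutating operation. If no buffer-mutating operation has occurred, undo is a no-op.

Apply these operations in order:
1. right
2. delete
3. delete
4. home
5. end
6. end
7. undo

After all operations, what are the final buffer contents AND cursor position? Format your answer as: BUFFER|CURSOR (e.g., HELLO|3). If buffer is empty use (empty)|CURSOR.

After op 1 (right): buf='OUV' cursor=1
After op 2 (delete): buf='OV' cursor=1
After op 3 (delete): buf='O' cursor=1
After op 4 (home): buf='O' cursor=0
After op 5 (end): buf='O' cursor=1
After op 6 (end): buf='O' cursor=1
After op 7 (undo): buf='OV' cursor=1

Answer: OV|1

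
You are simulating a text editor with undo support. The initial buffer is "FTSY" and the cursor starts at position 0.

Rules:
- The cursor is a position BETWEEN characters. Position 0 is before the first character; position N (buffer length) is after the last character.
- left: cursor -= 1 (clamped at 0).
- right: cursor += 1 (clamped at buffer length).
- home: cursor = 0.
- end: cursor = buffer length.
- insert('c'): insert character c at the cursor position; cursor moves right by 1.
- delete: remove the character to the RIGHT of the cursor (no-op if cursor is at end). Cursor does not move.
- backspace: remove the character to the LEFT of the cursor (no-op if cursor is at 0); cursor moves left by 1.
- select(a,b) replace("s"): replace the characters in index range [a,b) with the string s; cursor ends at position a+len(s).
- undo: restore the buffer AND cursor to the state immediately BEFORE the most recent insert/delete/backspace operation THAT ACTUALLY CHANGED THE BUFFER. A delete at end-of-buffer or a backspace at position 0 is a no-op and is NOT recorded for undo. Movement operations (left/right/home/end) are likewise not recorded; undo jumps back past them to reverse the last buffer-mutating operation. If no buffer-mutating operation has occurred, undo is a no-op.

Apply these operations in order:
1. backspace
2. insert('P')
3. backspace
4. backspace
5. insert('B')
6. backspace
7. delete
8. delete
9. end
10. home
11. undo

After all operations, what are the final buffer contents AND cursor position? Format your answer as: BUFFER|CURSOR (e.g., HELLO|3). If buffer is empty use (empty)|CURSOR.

After op 1 (backspace): buf='FTSY' cursor=0
After op 2 (insert('P')): buf='PFTSY' cursor=1
After op 3 (backspace): buf='FTSY' cursor=0
After op 4 (backspace): buf='FTSY' cursor=0
After op 5 (insert('B')): buf='BFTSY' cursor=1
After op 6 (backspace): buf='FTSY' cursor=0
After op 7 (delete): buf='TSY' cursor=0
After op 8 (delete): buf='SY' cursor=0
After op 9 (end): buf='SY' cursor=2
After op 10 (home): buf='SY' cursor=0
After op 11 (undo): buf='TSY' cursor=0

Answer: TSY|0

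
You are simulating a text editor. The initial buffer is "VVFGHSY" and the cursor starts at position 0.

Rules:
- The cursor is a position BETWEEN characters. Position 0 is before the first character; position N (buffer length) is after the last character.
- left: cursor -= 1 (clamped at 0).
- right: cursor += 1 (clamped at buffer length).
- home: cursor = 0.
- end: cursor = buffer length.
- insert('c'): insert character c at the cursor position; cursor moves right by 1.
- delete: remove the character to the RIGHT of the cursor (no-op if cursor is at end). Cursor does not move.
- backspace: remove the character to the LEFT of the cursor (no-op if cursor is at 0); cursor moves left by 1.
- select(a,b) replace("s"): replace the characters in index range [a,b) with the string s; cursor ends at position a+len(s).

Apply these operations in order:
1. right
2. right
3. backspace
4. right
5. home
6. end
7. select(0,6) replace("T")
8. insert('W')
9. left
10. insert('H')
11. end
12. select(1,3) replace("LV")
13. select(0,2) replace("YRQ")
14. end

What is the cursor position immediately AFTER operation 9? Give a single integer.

After op 1 (right): buf='VVFGHSY' cursor=1
After op 2 (right): buf='VVFGHSY' cursor=2
After op 3 (backspace): buf='VFGHSY' cursor=1
After op 4 (right): buf='VFGHSY' cursor=2
After op 5 (home): buf='VFGHSY' cursor=0
After op 6 (end): buf='VFGHSY' cursor=6
After op 7 (select(0,6) replace("T")): buf='T' cursor=1
After op 8 (insert('W')): buf='TW' cursor=2
After op 9 (left): buf='TW' cursor=1

Answer: 1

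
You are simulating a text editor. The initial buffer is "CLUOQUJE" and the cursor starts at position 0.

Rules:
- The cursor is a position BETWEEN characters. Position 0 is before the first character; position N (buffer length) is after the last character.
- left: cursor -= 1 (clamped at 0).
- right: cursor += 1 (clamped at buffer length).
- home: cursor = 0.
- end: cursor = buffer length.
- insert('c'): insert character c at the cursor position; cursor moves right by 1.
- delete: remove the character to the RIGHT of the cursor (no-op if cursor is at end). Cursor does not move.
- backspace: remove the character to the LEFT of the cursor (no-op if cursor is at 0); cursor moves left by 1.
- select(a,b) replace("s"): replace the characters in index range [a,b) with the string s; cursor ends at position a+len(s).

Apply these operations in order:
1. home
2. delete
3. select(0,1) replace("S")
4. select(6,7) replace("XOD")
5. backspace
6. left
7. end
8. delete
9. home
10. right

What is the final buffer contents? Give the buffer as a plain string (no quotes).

Answer: SUOQUJXO

Derivation:
After op 1 (home): buf='CLUOQUJE' cursor=0
After op 2 (delete): buf='LUOQUJE' cursor=0
After op 3 (select(0,1) replace("S")): buf='SUOQUJE' cursor=1
After op 4 (select(6,7) replace("XOD")): buf='SUOQUJXOD' cursor=9
After op 5 (backspace): buf='SUOQUJXO' cursor=8
After op 6 (left): buf='SUOQUJXO' cursor=7
After op 7 (end): buf='SUOQUJXO' cursor=8
After op 8 (delete): buf='SUOQUJXO' cursor=8
After op 9 (home): buf='SUOQUJXO' cursor=0
After op 10 (right): buf='SUOQUJXO' cursor=1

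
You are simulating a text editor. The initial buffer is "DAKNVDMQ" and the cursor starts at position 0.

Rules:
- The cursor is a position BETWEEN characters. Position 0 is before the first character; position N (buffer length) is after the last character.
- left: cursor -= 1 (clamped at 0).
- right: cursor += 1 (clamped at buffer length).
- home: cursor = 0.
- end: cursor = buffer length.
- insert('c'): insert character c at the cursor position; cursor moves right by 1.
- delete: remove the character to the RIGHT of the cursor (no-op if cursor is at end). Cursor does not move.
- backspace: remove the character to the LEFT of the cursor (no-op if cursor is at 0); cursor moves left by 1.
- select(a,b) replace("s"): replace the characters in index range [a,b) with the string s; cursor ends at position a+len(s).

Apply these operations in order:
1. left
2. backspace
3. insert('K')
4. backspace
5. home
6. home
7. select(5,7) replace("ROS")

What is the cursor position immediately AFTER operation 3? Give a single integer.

After op 1 (left): buf='DAKNVDMQ' cursor=0
After op 2 (backspace): buf='DAKNVDMQ' cursor=0
After op 3 (insert('K')): buf='KDAKNVDMQ' cursor=1

Answer: 1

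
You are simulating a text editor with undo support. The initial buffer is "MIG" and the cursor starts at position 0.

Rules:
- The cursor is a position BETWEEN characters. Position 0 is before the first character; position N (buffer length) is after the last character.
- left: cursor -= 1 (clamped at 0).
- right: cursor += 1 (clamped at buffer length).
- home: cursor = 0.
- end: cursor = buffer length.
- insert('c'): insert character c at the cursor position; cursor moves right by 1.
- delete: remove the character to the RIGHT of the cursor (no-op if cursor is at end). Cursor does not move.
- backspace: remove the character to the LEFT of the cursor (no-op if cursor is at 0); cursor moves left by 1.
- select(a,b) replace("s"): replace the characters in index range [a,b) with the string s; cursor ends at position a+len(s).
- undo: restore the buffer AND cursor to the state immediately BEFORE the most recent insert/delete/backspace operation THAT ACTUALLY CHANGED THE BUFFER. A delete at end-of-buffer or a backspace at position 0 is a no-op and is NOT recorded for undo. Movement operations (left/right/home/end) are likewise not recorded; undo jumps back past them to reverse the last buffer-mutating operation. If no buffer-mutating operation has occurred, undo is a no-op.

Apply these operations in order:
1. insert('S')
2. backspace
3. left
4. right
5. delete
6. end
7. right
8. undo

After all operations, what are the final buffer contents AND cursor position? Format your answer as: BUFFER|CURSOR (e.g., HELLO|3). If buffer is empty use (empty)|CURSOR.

Answer: MIG|1

Derivation:
After op 1 (insert('S')): buf='SMIG' cursor=1
After op 2 (backspace): buf='MIG' cursor=0
After op 3 (left): buf='MIG' cursor=0
After op 4 (right): buf='MIG' cursor=1
After op 5 (delete): buf='MG' cursor=1
After op 6 (end): buf='MG' cursor=2
After op 7 (right): buf='MG' cursor=2
After op 8 (undo): buf='MIG' cursor=1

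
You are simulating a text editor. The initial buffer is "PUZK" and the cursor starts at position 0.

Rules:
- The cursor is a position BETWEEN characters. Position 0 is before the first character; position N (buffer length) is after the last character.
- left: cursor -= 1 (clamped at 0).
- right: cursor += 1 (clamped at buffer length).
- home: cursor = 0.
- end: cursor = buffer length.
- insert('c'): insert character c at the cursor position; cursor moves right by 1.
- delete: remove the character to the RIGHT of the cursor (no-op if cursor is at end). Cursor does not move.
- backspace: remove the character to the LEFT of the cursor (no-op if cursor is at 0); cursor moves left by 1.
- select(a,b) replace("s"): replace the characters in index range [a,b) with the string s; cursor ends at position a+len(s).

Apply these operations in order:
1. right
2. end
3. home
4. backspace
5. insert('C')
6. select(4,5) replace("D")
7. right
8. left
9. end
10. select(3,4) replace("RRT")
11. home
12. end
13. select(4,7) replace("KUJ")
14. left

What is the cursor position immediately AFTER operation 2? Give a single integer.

After op 1 (right): buf='PUZK' cursor=1
After op 2 (end): buf='PUZK' cursor=4

Answer: 4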